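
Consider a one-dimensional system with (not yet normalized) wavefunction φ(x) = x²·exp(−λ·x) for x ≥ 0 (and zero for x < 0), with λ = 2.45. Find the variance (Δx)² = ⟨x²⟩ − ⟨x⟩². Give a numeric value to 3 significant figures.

0.208

Compute ⟨x⟩ and ⟨x²⟩ separately, then (Δx)² = ⟨x²⟩ − ⟨x⟩².
Every integrand reduces to terms xʲ·e^(−2λx) on [0, ∞); use ∫₀^∞ xʲ·e^(−2λx) dx = j!/(2λ)^(j+1).
Normalization: ∫|φ|² dx = 0.0084963.
⟨x⟩ = 1.0204 and ⟨x²⟩ = 1.2495.
(Δx)² = 1.2495 − (1.0204)² = 0.20825.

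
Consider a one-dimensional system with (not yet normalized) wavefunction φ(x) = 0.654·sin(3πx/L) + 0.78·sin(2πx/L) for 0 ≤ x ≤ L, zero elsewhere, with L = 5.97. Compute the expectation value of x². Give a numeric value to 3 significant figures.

⟨x²⟩ = ∫ x²·|φ|² dx / ∫|φ|² dx (integrals over the domain).
On 0 ≤ x ≤ L (j ≠ l): ∫sin²(jπx/L) dx = L/2, ∫sin(jπx/L)·sin(lπx/L) dx = 0; diagonal moments ∫x·sin²(jπx/L) dx = L²/4, ∫x²·sin²(jπx/L) dx = L³·(1/6 − 1/(4j²π²)); cross terms ∫x·sin(jπx/L)·sin(lπx/L) dx = 0 for j + l even and −4jlL²/(π²(j² − l²)²) for j + l odd, ∫x²·sin(jπx/L)·sin(lπx/L) dx = (−1)^(j+l)·4jlL³/(π²(j² − l²)²); higher powers the same way via product-to-sum and parts.
State is unnormalized: ∫|φ|² dx = 3.0928, and ∫φ*·x²·φ dx = 14.552, so ⟨x²⟩ = 14.552 / 3.0928.
⟨x²⟩ = 4.7052.

4.71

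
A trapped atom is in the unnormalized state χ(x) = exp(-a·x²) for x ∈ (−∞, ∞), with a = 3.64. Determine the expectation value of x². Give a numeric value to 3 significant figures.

0.0687

⟨x²⟩ = ∫ x²·|χ|² dx / ∫|χ|² dx (integrals over the domain).
Gaussian moments: ∫x^(2j)·e^(−2ax²) dx = (2j−1)!!/(4a)^j · √(π/(2a)), odd powers integrate to 0; here √(π/(2a)) = 0.65692.
State is unnormalized: ∫|χ|² dx = 0.65692, and ∫χ*·x²·χ dx = 0.045118, so ⟨x²⟩ = 0.045118 / 0.65692.
⟨x²⟩ = 0.068681.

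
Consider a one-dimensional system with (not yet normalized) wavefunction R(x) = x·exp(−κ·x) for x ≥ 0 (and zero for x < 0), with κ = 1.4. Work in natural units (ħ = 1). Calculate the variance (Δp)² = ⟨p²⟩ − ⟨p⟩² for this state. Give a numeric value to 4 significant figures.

Compute ⟨p⟩ and ⟨p²⟩ separately; (Δp)² = ⟨p²⟩ − ⟨p⟩².
Differentiate x·exp(−κ·x) with the product rule; every integrand then reduces to terms xʲ·e^(−2κx) on [0, ∞), with ∫₀^∞ xʲ·e^(−2κx) dx = j!/(2κ)^(j+1).
Normalization: ∫|R|² dx = 0.091108.
⟨p⟩ = 0.0000 and ⟨p²⟩ = 1.9600.
(Δp)² = 1.9600 − (0.0000)² = 1.9600.

1.960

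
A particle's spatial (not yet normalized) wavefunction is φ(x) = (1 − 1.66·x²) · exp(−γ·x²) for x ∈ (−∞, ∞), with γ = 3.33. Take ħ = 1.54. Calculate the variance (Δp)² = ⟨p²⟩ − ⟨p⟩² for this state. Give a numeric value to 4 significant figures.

Compute ⟨p⟩ and ⟨p²⟩ separately; (Δp)² = ⟨p²⟩ − ⟨p⟩².
Expand each integrand as polynomial × e^(−2γx²) and use ∫x^(2j)·e^(−2γx²) dx = (2j−1)!!/(4γ)^j · √(π/(2γ)), odd powers → 0; here √(π/(2γ)) = 0.68681. Differentiate with the product rule, d/dx e^(−γx²) = −2γx·e^(−γx²).
Normalization: ∫|φ|² dx = 0.54763.
⟨p⟩ = 0.0000 and ⟨p²⟩ = 13.450.
(Δp)² = 13.450 − (0.0000)² = 13.450.

13.45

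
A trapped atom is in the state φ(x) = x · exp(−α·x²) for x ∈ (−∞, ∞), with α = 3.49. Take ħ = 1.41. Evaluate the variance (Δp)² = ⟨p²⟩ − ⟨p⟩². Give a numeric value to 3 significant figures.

20.8

Compute ⟨p⟩ and ⟨p²⟩ separately; (Δp)² = ⟨p²⟩ − ⟨p⟩².
Expand each integrand as polynomial × e^(−2αx²) and use ∫x^(2j)·e^(−2αx²) dx = (2j−1)!!/(4α)^j · √(π/(2α)), odd powers → 0; here √(π/(2α)) = 0.67088. Differentiate with the product rule, d/dx e^(−αx²) = −2αx·e^(−αx²).
Normalization: ∫|φ|² dx = 0.048058.
⟨p⟩ = 0.0000 and ⟨p²⟩ = 20.815.
(Δp)² = 20.815 − (0.0000)² = 20.815.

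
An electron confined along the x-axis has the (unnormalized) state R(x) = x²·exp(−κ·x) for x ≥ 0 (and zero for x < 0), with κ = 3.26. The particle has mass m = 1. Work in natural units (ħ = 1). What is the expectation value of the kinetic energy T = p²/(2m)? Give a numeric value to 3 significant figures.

1.77

T = −(ħ²/2m) d²/dx², so ⟨T⟩ = −(ħ²/2m) ∫ R*·R'' dx / ∫|R|² dx; with m = 1.
Differentiate x²·exp(−κ·x) with the product rule; every integrand then reduces to terms xʲ·e^(−2κx) on [0, ∞), with ∫₀^∞ xʲ·e^(−2κx) dx = j!/(2κ)^(j+1).
State is unnormalized: ∫|R|² dx = 0.0020369, and ∫R*·(−ħ²/2m · R'') dx = 0.0036079, so ⟨T⟩ = 0.0036079 / 0.0020369.
⟨T⟩ = 1.7713.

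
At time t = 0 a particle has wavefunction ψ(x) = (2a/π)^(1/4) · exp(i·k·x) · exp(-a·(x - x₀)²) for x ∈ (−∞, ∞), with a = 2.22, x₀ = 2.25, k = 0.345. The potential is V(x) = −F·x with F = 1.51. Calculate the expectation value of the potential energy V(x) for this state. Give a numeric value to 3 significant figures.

⟨V⟩ = ∫ V(x)·|ψ|² dx.
Gaussian moments (u = x − x₀): ∫u^(2j)·e^(−2au²) du = (2j−1)!!/(4a)^j · √(π/(2a)), odd powers integrate to 0; here √(π/(2a)) = 0.84117.
⟨V⟩ = -3.3975.

-3.40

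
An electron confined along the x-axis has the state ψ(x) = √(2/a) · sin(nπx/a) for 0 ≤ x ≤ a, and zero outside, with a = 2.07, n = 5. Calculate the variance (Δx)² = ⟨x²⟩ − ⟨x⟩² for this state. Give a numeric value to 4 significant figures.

0.3484

Compute ⟨x⟩ and ⟨x²⟩ separately, then (Δx)² = ⟨x²⟩ − ⟨x⟩².
With sin²θ = (1 − cos2θ)/2 on 0 ≤ x ≤ a: ∫sin²(nπx/a) dx = a/2, ∫x·sin²(nπx/a) dx = a²/4, ∫x²·sin²(nπx/a) dx = a³·(1/6 − 1/(4n²π²)); higher powers xᵏ the same way, integrating xᵏ·cos(2nπx/a) by parts.
⟨x⟩ = 1.0350 and ⟨x²⟩ = 1.4196.
(Δx)² = 1.4196 − (1.0350)² = 0.34839.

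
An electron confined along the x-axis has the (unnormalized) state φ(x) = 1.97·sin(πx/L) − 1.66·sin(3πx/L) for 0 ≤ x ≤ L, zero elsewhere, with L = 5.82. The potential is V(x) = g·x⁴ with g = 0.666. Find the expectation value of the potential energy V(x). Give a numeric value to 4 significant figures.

64.57

⟨V⟩ = ∫ V(x)·|φ|² dx / ∫|φ|² dx.
On 0 ≤ x ≤ L (j ≠ l): ∫sin²(jπx/L) dx = L/2, ∫sin(jπx/L)·sin(lπx/L) dx = 0; diagonal moments ∫x·sin²(jπx/L) dx = L²/4, ∫x²·sin²(jπx/L) dx = L³·(1/6 − 1/(4j²π²)); cross terms ∫x·sin(jπx/L)·sin(lπx/L) dx = 0 for j + l even and −4jlL²/(π²(j² − l²)²) for j + l odd, ∫x²·sin(jπx/L)·sin(lπx/L) dx = (−1)^(j+l)·4jlL³/(π²(j² − l²)²); higher powers the same way via product-to-sum and parts.
State is unnormalized: ∫|φ|² dx = 19.312, and ∫φ*·V(x)·φ dx = 1246.9, so ⟨V⟩ = 1246.9 / 19.312.
⟨V⟩ = 64.566.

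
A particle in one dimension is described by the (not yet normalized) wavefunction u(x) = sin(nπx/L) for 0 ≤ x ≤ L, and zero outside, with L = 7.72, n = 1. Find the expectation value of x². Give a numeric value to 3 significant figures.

16.8

⟨x²⟩ = ∫ x²·|u|² dx / ∫|u|² dx (integrals over the domain).
With sin²θ = (1 − cos2θ)/2 on 0 ≤ x ≤ L: ∫sin²(nπx/L) dx = L/2, ∫x·sin²(nπx/L) dx = L²/4, ∫x²·sin²(nπx/L) dx = L³·(1/6 − 1/(4n²π²)); higher powers xᵏ the same way, integrating xᵏ·cos(2nπx/L) by parts.
State is unnormalized: ∫|u|² dx = 3.8600, and ∫u*·x²·u dx = 65.029, so ⟨x²⟩ = 65.029 / 3.8600.
⟨x²⟩ = 16.847.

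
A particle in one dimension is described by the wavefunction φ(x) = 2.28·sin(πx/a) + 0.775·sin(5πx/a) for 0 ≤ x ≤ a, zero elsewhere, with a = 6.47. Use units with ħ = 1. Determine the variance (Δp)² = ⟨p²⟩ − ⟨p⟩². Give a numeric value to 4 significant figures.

0.8218

Compute ⟨p⟩ and ⟨p²⟩ separately; (Δp)² = ⟨p²⟩ − ⟨p⟩².
d²/dx² sin(jπx/a) = −(jπ/a)²·sin(jπx/a); on 0 ≤ x ≤ a, ∫sin²(jπx/a) dx = a/2 and ∫sin(jπx/a)·sin(lπx/a) dx = 0 for j ≠ l, so only diagonal terms survive in ∫|φ|² and ∫φ·φ″; ∫φ·φ′ dx = [φ²/2] between the walls = 0.
Normalization: ∫|φ|² dx = 18.760.
⟨p⟩ = 0.0000 and ⟨p²⟩ = 0.82184.
(Δp)² = 0.82184 − (0.0000)² = 0.82184.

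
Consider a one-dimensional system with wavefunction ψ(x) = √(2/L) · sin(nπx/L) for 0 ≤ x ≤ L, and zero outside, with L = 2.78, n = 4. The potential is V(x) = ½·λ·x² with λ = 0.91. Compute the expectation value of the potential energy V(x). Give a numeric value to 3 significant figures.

1.16

⟨V⟩ = ∫ V(x)·|ψ|² dx.
With sin²θ = (1 − cos2θ)/2 on 0 ≤ x ≤ L: ∫sin²(nπx/L) dx = L/2, ∫x·sin²(nπx/L) dx = L²/4, ∫x²·sin²(nπx/L) dx = L³·(1/6 − 1/(4n²π²)); higher powers xᵏ the same way, integrating xᵏ·cos(2nπx/L) by parts.
⟨V⟩ = 1.1610.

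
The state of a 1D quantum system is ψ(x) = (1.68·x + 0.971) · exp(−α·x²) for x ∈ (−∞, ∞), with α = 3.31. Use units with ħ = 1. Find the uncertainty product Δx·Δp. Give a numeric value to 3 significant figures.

Δx = √(⟨x²⟩−⟨x⟩²), Δp = √(⟨p²⟩−⟨p⟩²).
Expand each integrand as polynomial × e^(−2αx²) and use ∫x^(2j)·e^(−2αx²) dx = (2j−1)!!/(4α)^j · √(π/(2α)), odd powers → 0; here √(π/(2α)) = 0.68888. Differentiate with the product rule, d/dx e^(−αx²) = −2αx·e^(−αx²).
Normalization: ∫|ψ|² dx = 0.79636.
⟨x⟩ = 0.21316, ⟨x²⟩ = 0.10338 ⇒ Δx = 0.24072.
⟨p⟩ = 0.0000, ⟨p²⟩ = 4.5307 ⇒ Δp = 2.1286.
Δx·Δp = 0.51239.

0.512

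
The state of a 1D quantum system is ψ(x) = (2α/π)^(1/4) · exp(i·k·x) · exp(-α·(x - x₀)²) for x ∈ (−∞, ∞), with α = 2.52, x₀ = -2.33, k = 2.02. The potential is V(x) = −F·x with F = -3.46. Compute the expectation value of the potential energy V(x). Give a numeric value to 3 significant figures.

-8.06

⟨V⟩ = ∫ V(x)·|ψ|² dx.
Gaussian moments (u = x − x₀): ∫u^(2j)·e^(−2αu²) du = (2j−1)!!/(4α)^j · √(π/(2α)), odd powers integrate to 0; here √(π/(2α)) = 0.78951.
⟨V⟩ = -8.0618.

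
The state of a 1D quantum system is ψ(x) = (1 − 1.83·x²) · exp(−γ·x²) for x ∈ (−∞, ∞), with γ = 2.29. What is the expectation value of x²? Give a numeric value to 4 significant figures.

⟨x²⟩ = ∫ x²·|ψ|² dx / ∫|ψ|² dx (integrals over the domain).
Expand each integrand as polynomial × e^(−2γx²) and use ∫x^(2j)·e^(−2γx²) dx = (2j−1)!!/(4γ)^j · √(π/(2γ)), odd powers → 0; here √(π/(2γ)) = 0.82821.
State is unnormalized: ∫|ψ|² dx = 0.59646, and ∫ψ*·x²·ψ dx = 0.036167, so ⟨x²⟩ = 0.036167 / 0.59646.
⟨x²⟩ = 0.060636.

0.06064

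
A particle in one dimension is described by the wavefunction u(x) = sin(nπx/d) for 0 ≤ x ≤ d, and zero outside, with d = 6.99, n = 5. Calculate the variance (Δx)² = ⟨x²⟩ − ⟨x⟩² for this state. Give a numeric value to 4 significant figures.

Compute ⟨x⟩ and ⟨x²⟩ separately, then (Δx)² = ⟨x²⟩ − ⟨x⟩².
With sin²θ = (1 − cos2θ)/2 on 0 ≤ x ≤ d: ∫sin²(nπx/d) dx = d/2, ∫x·sin²(nπx/d) dx = d²/4, ∫x²·sin²(nπx/d) dx = d³·(1/6 − 1/(4n²π²)); higher powers xᵏ the same way, integrating xᵏ·cos(2nπx/d) by parts.
Normalization: ∫|u|² dx = 3.4950.
⟨x⟩ = 3.4950 and ⟨x²⟩ = 16.188.
(Δx)² = 16.188 − (3.4950)² = 3.9727.

3.973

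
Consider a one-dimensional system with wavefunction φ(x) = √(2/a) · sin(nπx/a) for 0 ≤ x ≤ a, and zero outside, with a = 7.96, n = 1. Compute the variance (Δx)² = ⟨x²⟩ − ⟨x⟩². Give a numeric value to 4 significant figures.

Compute ⟨x⟩ and ⟨x²⟩ separately, then (Δx)² = ⟨x²⟩ − ⟨x⟩².
With sin²θ = (1 − cos2θ)/2 on 0 ≤ x ≤ a: ∫sin²(nπx/a) dx = a/2, ∫x·sin²(nπx/a) dx = a²/4, ∫x²·sin²(nπx/a) dx = a³·(1/6 − 1/(4n²π²)); higher powers xᵏ the same way, integrating xᵏ·cos(2nπx/a) by parts.
⟨x⟩ = 3.9800 and ⟨x²⟩ = 17.911.
(Δx)² = 17.911 − (3.9800)² = 2.0702.

2.070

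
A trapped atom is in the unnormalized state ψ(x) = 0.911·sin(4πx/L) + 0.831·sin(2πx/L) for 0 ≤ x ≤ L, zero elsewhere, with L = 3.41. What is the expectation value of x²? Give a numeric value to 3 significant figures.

4.31

⟨x²⟩ = ∫ x²·|ψ|² dx / ∫|ψ|² dx (integrals over the domain).
On 0 ≤ x ≤ L (j ≠ l): ∫sin²(jπx/L) dx = L/2, ∫sin(jπx/L)·sin(lπx/L) dx = 0; diagonal moments ∫x·sin²(jπx/L) dx = L²/4, ∫x²·sin²(jπx/L) dx = L³·(1/6 − 1/(4j²π²)); cross terms ∫x·sin(jπx/L)·sin(lπx/L) dx = 0 for j + l even and −4jlL²/(π²(j² − l²)²) for j + l odd, ∫x²·sin(jπx/L)·sin(lπx/L) dx = (−1)^(j+l)·4jlL³/(π²(j² − l²)²); higher powers the same way via product-to-sum and parts.
State is unnormalized: ∫|ψ|² dx = 2.5924, and ∫ψ*·x²·ψ dx = 11.175, so ⟨x²⟩ = 11.175 / 2.5924.
⟨x²⟩ = 4.3105.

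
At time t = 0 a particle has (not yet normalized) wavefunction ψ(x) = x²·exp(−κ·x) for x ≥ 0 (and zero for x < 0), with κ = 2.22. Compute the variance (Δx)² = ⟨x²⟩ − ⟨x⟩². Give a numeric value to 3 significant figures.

0.254

Compute ⟨x⟩ and ⟨x²⟩ separately, then (Δx)² = ⟨x²⟩ − ⟨x⟩².
Every integrand reduces to terms xʲ·e^(−2κx) on [0, ∞); use ∫₀^∞ xʲ·e^(−2κx) dx = j!/(2κ)^(j+1).
Normalization: ∫|ψ|² dx = 0.013909.
⟨x⟩ = 1.1261 and ⟨x²⟩ = 1.5218.
(Δx)² = 1.5218 − (1.1261)² = 0.25363.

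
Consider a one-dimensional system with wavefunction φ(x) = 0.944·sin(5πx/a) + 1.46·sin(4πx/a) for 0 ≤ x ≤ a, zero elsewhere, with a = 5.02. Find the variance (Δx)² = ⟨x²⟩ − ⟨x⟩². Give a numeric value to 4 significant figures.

1.189

Compute ⟨x⟩ and ⟨x²⟩ separately, then (Δx)² = ⟨x²⟩ − ⟨x⟩².
On 0 ≤ x ≤ a (j ≠ l): ∫sin²(jπx/a) dx = a/2, ∫sin(jπx/a)·sin(lπx/a) dx = 0; diagonal moments ∫x·sin²(jπx/a) dx = a²/4, ∫x²·sin²(jπx/a) dx = a³·(1/6 − 1/(4j²π²)); cross terms ∫x·sin(jπx/a)·sin(lπx/a) dx = 0 for j + l even and −4jla²/(π²(j² − l²)²) for j + l odd, ∫x²·sin(jπx/a)·sin(lπx/a) dx = (−1)^(j+l)·4jla³/(π²(j² − l²)²); higher powers the same way via product-to-sum and parts.
Normalization: ∫|φ|² dx = 7.5871.
⟨x⟩ = 1.5938 and ⟨x²⟩ = 3.7295.
(Δx)² = 3.7295 − (1.5938)² = 1.1893.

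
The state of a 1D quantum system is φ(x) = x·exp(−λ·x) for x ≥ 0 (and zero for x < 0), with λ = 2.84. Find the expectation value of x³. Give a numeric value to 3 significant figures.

⟨x³⟩ = ∫ x³·|φ|² dx / ∫|φ|² dx (integrals over the domain).
Every integrand reduces to terms xʲ·e^(−2λx) on [0, ∞); use ∫₀^∞ xʲ·e^(−2λx) dx = j!/(2λ)^(j+1).
State is unnormalized: ∫|φ|² dx = 0.010914, and ∫φ*·x³·φ dx = 0.0035735, so ⟨x³⟩ = 0.0035735 / 0.010914.
⟨x³⟩ = 0.32742.

0.327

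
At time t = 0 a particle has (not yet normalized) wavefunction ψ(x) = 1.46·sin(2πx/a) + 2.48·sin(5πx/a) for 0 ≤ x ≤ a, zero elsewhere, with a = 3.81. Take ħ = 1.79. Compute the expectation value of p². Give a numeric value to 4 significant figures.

p² ψ = −ħ² d²ψ/dx²; ⟨p²⟩ = −ħ² ∫ ψ*·ψ'' dx / ∫|ψ|² dx.
d²/dx² sin(jπx/a) = −(jπ/a)²·sin(jπx/a); on 0 ≤ x ≤ a, ∫sin²(jπx/a) dx = a/2 and ∫sin(jπx/a)·sin(lπx/a) dx = 0 for j ≠ l, so only diagonal terms survive in ∫|ψ|² and ∫ψ·ψ″; ∫ψ·ψ′ dx = [ψ²/2] between the walls = 0.
State is unnormalized: ∫|ψ|² dx = 15.777, and ∫ψ*·(−ħ² ψ'') dx = 673.49, so ⟨p²⟩ = 673.49 / 15.777.
⟨p²⟩ = 42.688.

42.69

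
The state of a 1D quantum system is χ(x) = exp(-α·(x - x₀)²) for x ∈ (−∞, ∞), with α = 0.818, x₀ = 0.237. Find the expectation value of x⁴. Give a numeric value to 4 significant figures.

0.3864

⟨x⁴⟩ = ∫ x⁴·|χ|² dx / ∫|χ|² dx (integrals over the domain).
Gaussian moments (u = x − x₀): ∫u^(2j)·e^(−2αu²) du = (2j−1)!!/(4α)^j · √(π/(2α)), odd powers integrate to 0; here √(π/(2α)) = 1.3857.
State is unnormalized: ∫|χ|² dx = 1.3857, and ∫χ*·x⁴·χ dx = 0.53541, so ⟨x⁴⟩ = 0.53541 / 1.3857.
⟨x⁴⟩ = 0.38637.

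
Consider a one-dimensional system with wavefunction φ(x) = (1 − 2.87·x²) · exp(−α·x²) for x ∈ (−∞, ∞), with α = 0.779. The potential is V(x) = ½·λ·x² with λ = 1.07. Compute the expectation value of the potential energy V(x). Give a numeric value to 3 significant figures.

⟨V⟩ = ∫ V(x)·|φ|² dx / ∫|φ|² dx.
Expand each integrand as polynomial × e^(−2αx²) and use ∫x^(2j)·e^(−2αx²) dx = (2j−1)!!/(4α)^j · √(π/(2α)), odd powers → 0; here √(π/(2α)) = 1.4200.
State is unnormalized: ∫|φ|² dx = 2.4181, and ∫φ*·V(x)·φ dx = 1.9989, so ⟨V⟩ = 1.9989 / 2.4181.
⟨V⟩ = 0.82663.

0.827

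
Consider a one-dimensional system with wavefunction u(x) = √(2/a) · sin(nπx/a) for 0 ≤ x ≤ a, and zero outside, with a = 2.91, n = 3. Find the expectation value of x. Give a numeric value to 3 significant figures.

⟨x⟩ = ∫ x·|u|² dx (integrals over the domain).
With sin²θ = (1 − cos2θ)/2 on 0 ≤ x ≤ a: ∫sin²(nπx/a) dx = a/2, ∫x·sin²(nπx/a) dx = a²/4, ∫x²·sin²(nπx/a) dx = a³·(1/6 − 1/(4n²π²)); higher powers xᵏ the same way, integrating xᵏ·cos(2nπx/a) by parts.
⟨x⟩ = 1.4550.

1.46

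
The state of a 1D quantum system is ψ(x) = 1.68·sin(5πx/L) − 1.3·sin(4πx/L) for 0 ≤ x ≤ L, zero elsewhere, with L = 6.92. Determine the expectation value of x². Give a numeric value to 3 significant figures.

25.1

⟨x²⟩ = ∫ x²·|ψ|² dx / ∫|ψ|² dx (integrals over the domain).
On 0 ≤ x ≤ L (j ≠ l): ∫sin²(jπx/L) dx = L/2, ∫sin(jπx/L)·sin(lπx/L) dx = 0; diagonal moments ∫x·sin²(jπx/L) dx = L²/4, ∫x²·sin²(jπx/L) dx = L³·(1/6 − 1/(4j²π²)); cross terms ∫x·sin(jπx/L)·sin(lπx/L) dx = 0 for j + l even and −4jlL²/(π²(j² − l²)²) for j + l odd, ∫x²·sin(jπx/L)·sin(lπx/L) dx = (−1)^(j+l)·4jlL³/(π²(j² − l²)²); higher powers the same way via product-to-sum and parts.
State is unnormalized: ∫|ψ|² dx = 15.613, and ∫ψ*·x²·ψ dx = 392.23, so ⟨x²⟩ = 392.23 / 15.613.
⟨x²⟩ = 25.122.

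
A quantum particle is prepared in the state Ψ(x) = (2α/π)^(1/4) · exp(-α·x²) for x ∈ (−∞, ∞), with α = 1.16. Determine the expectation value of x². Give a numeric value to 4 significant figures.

⟨x²⟩ = ∫ x²·|Ψ|² dx (integrals over the domain).
Gaussian moments: ∫x^(2j)·e^(−2αx²) dx = (2j−1)!!/(4α)^j · √(π/(2α)), odd powers integrate to 0; here √(π/(2α)) = 1.1637.
⟨x²⟩ = 0.21552.

0.2155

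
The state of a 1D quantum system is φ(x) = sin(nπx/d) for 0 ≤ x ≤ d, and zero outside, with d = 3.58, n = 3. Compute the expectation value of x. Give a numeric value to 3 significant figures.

1.79

⟨x⟩ = ∫ x·|φ|² dx / ∫|φ|² dx (integrals over the domain).
With sin²θ = (1 − cos2θ)/2 on 0 ≤ x ≤ d: ∫sin²(nπx/d) dx = d/2, ∫x·sin²(nπx/d) dx = d²/4, ∫x²·sin²(nπx/d) dx = d³·(1/6 − 1/(4n²π²)); higher powers xᵏ the same way, integrating xᵏ·cos(2nπx/d) by parts.
State is unnormalized: ∫|φ|² dx = 1.7900, and ∫φ*·x·φ dx = 3.2041, so ⟨x⟩ = 3.2041 / 1.7900.
⟨x⟩ = 1.7900.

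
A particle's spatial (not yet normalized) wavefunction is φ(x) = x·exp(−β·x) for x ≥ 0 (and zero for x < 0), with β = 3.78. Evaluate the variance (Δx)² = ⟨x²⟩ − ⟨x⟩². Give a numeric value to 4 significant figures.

0.05249

Compute ⟨x⟩ and ⟨x²⟩ separately, then (Δx)² = ⟨x²⟩ − ⟨x⟩².
Every integrand reduces to terms xʲ·e^(−2βx) on [0, ∞); use ∫₀^∞ xʲ·e^(−2βx) dx = j!/(2β)^(j+1).
Normalization: ∫|φ|² dx = 0.0046288.
⟨x⟩ = 0.39683 and ⟨x²⟩ = 0.20996.
(Δx)² = 0.20996 − (0.39683)² = 0.052490.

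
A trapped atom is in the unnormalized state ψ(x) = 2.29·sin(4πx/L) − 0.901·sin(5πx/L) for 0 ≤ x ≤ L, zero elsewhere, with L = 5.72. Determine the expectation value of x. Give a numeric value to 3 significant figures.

3.64

⟨x⟩ = ∫ x·|ψ|² dx / ∫|ψ|² dx (integrals over the domain).
On 0 ≤ x ≤ L (j ≠ l): ∫sin²(jπx/L) dx = L/2, ∫sin(jπx/L)·sin(lπx/L) dx = 0; diagonal moments ∫x·sin²(jπx/L) dx = L²/4, ∫x²·sin²(jπx/L) dx = L³·(1/6 − 1/(4j²π²)); cross terms ∫x·sin(jπx/L)·sin(lπx/L) dx = 0 for j + l even and −4jlL²/(π²(j² − l²)²) for j + l odd, ∫x²·sin(jπx/L)·sin(lπx/L) dx = (−1)^(j+l)·4jlL³/(π²(j² − l²)²); higher powers the same way via product-to-sum and parts.
State is unnormalized: ∫|ψ|² dx = 17.320, and ∫ψ*·x·ψ dx = 63.046, so ⟨x⟩ = 63.046 / 17.320.
⟨x⟩ = 3.6401.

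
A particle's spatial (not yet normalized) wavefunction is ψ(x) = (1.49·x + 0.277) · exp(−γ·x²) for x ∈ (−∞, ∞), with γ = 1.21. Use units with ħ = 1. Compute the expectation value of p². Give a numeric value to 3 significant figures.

3.28

p² ψ = −ħ² d²ψ/dx²; ⟨p²⟩ = −ħ² ∫ ψ*·ψ'' dx / ∫|ψ|² dx.
Expand each integrand as polynomial × e^(−2γx²) and use ∫x^(2j)·e^(−2γx²) dx = (2j−1)!!/(4γ)^j · √(π/(2γ)), odd powers → 0; here √(π/(2γ)) = 1.1394. Differentiate with the product rule, d/dx e^(−γx²) = −2γx·e^(−γx²).
State is unnormalized: ∫|ψ|² dx = 0.61005, and ∫ψ*·(−ħ² ψ'') dx = 2.0029, so ⟨p²⟩ = 2.0029 / 0.61005.
⟨p²⟩ = 3.2832.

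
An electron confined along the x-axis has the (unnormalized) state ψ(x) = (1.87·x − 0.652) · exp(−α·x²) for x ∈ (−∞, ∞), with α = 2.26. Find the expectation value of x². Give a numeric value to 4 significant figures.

⟨x²⟩ = ∫ x²·|ψ|² dx / ∫|ψ|² dx (integrals over the domain).
Expand each integrand as polynomial × e^(−2αx²) and use ∫x^(2j)·e^(−2αx²) dx = (2j−1)!!/(4α)^j · √(π/(2α)), odd powers → 0; here √(π/(2α)) = 0.83369.
State is unnormalized: ∫|ψ|² dx = 0.67690, and ∫ψ*·x²·ψ dx = 0.14623, so ⟨x²⟩ = 0.14623 / 0.67690.
⟨x²⟩ = 0.21602.

0.2160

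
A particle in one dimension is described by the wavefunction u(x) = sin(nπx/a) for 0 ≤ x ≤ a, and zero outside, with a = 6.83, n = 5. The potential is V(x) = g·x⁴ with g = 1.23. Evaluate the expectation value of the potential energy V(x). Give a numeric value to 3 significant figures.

⟨V⟩ = ∫ V(x)·|u|² dx / ∫|u|² dx.
With sin²θ = (1 − cos2θ)/2 on 0 ≤ x ≤ a: ∫sin²(nπx/a) dx = a/2, ∫x·sin²(nπx/a) dx = a²/4, ∫x²·sin²(nπx/a) dx = a³·(1/6 − 1/(4n²π²)); higher powers xᵏ the same way, integrating xᵏ·cos(2nπx/a) by parts.
State is unnormalized: ∫|u|² dx = 3.4150, and ∫u*·V(x)·u dx = 1791.3, so ⟨V⟩ = 1791.3 / 3.4150.
⟨V⟩ = 524.54.

525.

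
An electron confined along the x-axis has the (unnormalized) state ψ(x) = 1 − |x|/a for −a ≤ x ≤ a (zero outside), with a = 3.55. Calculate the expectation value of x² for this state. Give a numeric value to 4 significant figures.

⟨x²⟩ = ∫ x²·|ψ|² dx / ∫|ψ|² dx (integrals over the domain).
ψ is even, so ∫ over [−a, a] = 2∫₀ᵃ with ψ = 1 − x/a there: ∫₀ᵃ (1 − x/a)² dx = a/3, ∫₀ᵃ x²(1 − x/a)² dx = a³/30, ∫₀ᵃ x⁴(1 − x/a)² dx = a⁵/105.
State is unnormalized: ∫|ψ|² dx = 2.3667, and ∫ψ*·x²·ψ dx = 2.9826, so ⟨x²⟩ = 2.9826 / 2.3667.
⟨x²⟩ = 1.2603.

1.260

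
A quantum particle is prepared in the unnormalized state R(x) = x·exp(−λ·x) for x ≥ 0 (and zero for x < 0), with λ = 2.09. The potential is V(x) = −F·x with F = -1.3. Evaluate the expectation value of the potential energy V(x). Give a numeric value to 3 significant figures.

0.933

⟨V⟩ = ∫ V(x)·|R|² dx / ∫|R|² dx.
Every integrand reduces to terms xʲ·e^(−2λx) on [0, ∞); use ∫₀^∞ xʲ·e^(−2λx) dx = j!/(2λ)^(j+1).
State is unnormalized: ∫|R|² dx = 0.027384, and ∫R*·V(x)·R dx = 0.025550, so ⟨V⟩ = 0.025550 / 0.027384.
⟨V⟩ = 0.93301.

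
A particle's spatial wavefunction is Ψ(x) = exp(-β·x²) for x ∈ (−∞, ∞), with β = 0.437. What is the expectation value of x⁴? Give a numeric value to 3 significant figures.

0.982

⟨x⁴⟩ = ∫ x⁴·|Ψ|² dx / ∫|Ψ|² dx (integrals over the domain).
Gaussian moments: ∫x^(2j)·e^(−2βx²) dx = (2j−1)!!/(4β)^j · √(π/(2β)), odd powers integrate to 0; here √(π/(2β)) = 1.8959.
State is unnormalized: ∫|Ψ|² dx = 1.8959, and ∫Ψ*·x⁴·Ψ dx = 1.8615, so ⟨x⁴⟩ = 1.8615 / 1.8959.
⟨x⁴⟩ = 0.98183.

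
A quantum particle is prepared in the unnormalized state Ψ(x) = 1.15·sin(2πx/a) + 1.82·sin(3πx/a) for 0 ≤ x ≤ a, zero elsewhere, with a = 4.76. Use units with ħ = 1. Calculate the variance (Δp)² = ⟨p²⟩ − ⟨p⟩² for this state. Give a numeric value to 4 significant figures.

Compute ⟨p⟩ and ⟨p²⟩ separately; (Δp)² = ⟨p²⟩ − ⟨p⟩².
d²/dx² sin(jπx/a) = −(jπ/a)²·sin(jπx/a); on 0 ≤ x ≤ a, ∫sin²(jπx/a) dx = a/2 and ∫sin(jπx/a)·sin(lπx/a) dx = 0 for j ≠ l, so only diagonal terms survive in ∫|Ψ|² and ∫Ψ·Ψ″; ∫Ψ·Ψ′ dx = [Ψ²/2] between the walls = 0.
Normalization: ∫|Ψ|² dx = 11.031.
⟨p⟩ = 0.0000 and ⟨p²⟩ = 3.2989.
(Δp)² = 3.2989 − (0.0000)² = 3.2989.

3.299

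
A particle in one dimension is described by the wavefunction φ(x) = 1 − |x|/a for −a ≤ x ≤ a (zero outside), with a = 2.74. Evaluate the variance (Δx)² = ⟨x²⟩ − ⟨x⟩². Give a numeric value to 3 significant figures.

0.751

Compute ⟨x⟩ and ⟨x²⟩ separately, then (Δx)² = ⟨x²⟩ − ⟨x⟩².
φ is even, so ∫ over [−a, a] = 2∫₀ᵃ with φ = 1 − x/a there: ∫₀ᵃ (1 − x/a)² dx = a/3, ∫₀ᵃ x²(1 − x/a)² dx = a³/30, ∫₀ᵃ x⁴(1 − x/a)² dx = a⁵/105.
Normalization: ∫|φ|² dx = 1.8267.
⟨x⟩ = 0.0000 and ⟨x²⟩ = 0.75076.
(Δx)² = 0.75076 − (0.0000)² = 0.75076.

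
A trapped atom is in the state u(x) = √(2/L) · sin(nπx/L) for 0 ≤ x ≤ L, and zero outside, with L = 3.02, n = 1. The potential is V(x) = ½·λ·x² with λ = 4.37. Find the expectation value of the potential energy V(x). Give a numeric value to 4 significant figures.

5.633

⟨V⟩ = ∫ V(x)·|u|² dx.
With sin²θ = (1 − cos2θ)/2 on 0 ≤ x ≤ L: ∫sin²(nπx/L) dx = L/2, ∫x·sin²(nπx/L) dx = L²/4, ∫x²·sin²(nπx/L) dx = L³·(1/6 − 1/(4n²π²)); higher powers xᵏ the same way, integrating xᵏ·cos(2nπx/L) by parts.
⟨V⟩ = 5.6331.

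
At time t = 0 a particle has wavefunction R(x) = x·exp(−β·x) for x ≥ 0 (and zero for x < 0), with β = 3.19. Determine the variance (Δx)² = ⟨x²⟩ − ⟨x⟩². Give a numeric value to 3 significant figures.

Compute ⟨x⟩ and ⟨x²⟩ separately, then (Δx)² = ⟨x²⟩ − ⟨x⟩².
Every integrand reduces to terms xʲ·e^(−2βx) on [0, ∞); use ∫₀^∞ xʲ·e^(−2βx) dx = j!/(2β)^(j+1).
Normalization: ∫|R|² dx = 0.0077014.
⟨x⟩ = 0.47022 and ⟨x²⟩ = 0.29481.
(Δx)² = 0.29481 − (0.47022)² = 0.073702.

0.0737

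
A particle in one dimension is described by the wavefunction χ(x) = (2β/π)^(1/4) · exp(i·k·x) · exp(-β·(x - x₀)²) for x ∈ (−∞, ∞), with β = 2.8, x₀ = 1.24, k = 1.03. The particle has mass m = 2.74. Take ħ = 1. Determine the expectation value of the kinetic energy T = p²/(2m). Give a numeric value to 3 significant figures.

T = −(ħ²/2m) d²/dx², so ⟨T⟩ = −(ħ²/2m) ∫ χ*·χ'' dx; with m = 2.74.
Gaussian moments (u = x − x₀): ∫u^(2j)·e^(−2βu²) du = (2j−1)!!/(4β)^j · √(π/(2β)), odd powers integrate to 0; here √(π/(2β)) = 0.74900. Derivatives: χ′ = (ik − 2βu)·χ, χ″ = ((ik − 2βu)² − 2β)·χ; the odd-in-u pieces drop out.
⟨T⟩ = 0.70454.

0.705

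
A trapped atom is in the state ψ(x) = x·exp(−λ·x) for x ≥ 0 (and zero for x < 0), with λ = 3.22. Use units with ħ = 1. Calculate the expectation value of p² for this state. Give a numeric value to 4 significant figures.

10.37

p² ψ = −ħ² d²ψ/dx²; ⟨p²⟩ = −ħ² ∫ ψ*·ψ'' dx / ∫|ψ|² dx.
Differentiate x·exp(−λ·x) with the product rule; every integrand then reduces to terms xʲ·e^(−2λx) on [0, ∞), with ∫₀^∞ xʲ·e^(−2λx) dx = j!/(2λ)^(j+1).
State is unnormalized: ∫|ψ|² dx = 0.0074881, and ∫ψ*·(−ħ² ψ'') dx = 0.077640, so ⟨p²⟩ = 0.077640 / 0.0074881.
⟨p²⟩ = 10.368.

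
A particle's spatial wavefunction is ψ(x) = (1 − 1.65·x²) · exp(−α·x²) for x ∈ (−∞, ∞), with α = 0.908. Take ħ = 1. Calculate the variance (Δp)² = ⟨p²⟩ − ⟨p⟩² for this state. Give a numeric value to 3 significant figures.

Compute ⟨p⟩ and ⟨p²⟩ separately; (Δp)² = ⟨p²⟩ − ⟨p⟩².
Expand each integrand as polynomial × e^(−2αx²) and use ∫x^(2j)·e^(−2αx²) dx = (2j−1)!!/(4α)^j · √(π/(2α)), odd powers → 0; here √(π/(2α)) = 1.3153. Differentiate with the product rule, d/dx e^(−αx²) = −2αx·e^(−αx²).
Normalization: ∫|ψ|² dx = 0.93459.
⟨p⟩ = 0.0000 and ⟨p²⟩ = 4.2850.
(Δp)² = 4.2850 − (0.0000)² = 4.2850.

4.29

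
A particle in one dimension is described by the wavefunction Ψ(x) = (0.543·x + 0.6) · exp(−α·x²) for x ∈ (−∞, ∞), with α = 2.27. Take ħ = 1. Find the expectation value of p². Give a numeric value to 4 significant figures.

2.646

p² Ψ = −ħ² d²Ψ/dx²; ⟨p²⟩ = −ħ² ∫ Ψ*·Ψ'' dx / ∫|Ψ|² dx.
Expand each integrand as polynomial × e^(−2αx²) and use ∫x^(2j)·e^(−2αx²) dx = (2j−1)!!/(4α)^j · √(π/(2α)), odd powers → 0; here √(π/(2α)) = 0.83185. Differentiate with the product rule, d/dx e^(−αx²) = −2αx·e^(−αx²).
State is unnormalized: ∫|Ψ|² dx = 0.32648, and ∫Ψ*·(−ħ² Ψ'') dx = 0.86374, so ⟨p²⟩ = 0.86374 / 0.32648.
⟨p²⟩ = 2.6456.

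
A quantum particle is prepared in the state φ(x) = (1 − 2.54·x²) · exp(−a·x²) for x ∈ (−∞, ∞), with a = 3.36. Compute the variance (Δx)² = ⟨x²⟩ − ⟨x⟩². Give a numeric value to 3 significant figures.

0.0410

Compute ⟨x⟩ and ⟨x²⟩ separately, then (Δx)² = ⟨x²⟩ − ⟨x⟩².
Expand each integrand as polynomial × e^(−2ax²) and use ∫x^(2j)·e^(−2ax²) dx = (2j−1)!!/(4a)^j · √(π/(2a)), odd powers → 0; here √(π/(2a)) = 0.68374.
Normalization: ∫|φ|² dx = 0.49856.
⟨x⟩ = 0.0000 and ⟨x²⟩ = 0.041002.
(Δx)² = 0.041002 − (0.0000)² = 0.041002.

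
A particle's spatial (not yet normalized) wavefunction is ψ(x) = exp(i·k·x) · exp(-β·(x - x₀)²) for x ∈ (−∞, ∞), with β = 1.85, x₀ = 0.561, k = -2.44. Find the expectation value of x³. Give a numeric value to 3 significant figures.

⟨x³⟩ = ∫ x³·|ψ|² dx / ∫|ψ|² dx (integrals over the domain).
Gaussian moments (u = x − x₀): ∫u^(2j)·e^(−2βu²) du = (2j−1)!!/(4β)^j · √(π/(2β)), odd powers integrate to 0; here √(π/(2β)) = 0.92145.
State is unnormalized: ∫|ψ|² dx = 0.92145, and ∫ψ*·x³·ψ dx = 0.37226, so ⟨x³⟩ = 0.37226 / 0.92145.
⟨x³⟩ = 0.40399.

0.404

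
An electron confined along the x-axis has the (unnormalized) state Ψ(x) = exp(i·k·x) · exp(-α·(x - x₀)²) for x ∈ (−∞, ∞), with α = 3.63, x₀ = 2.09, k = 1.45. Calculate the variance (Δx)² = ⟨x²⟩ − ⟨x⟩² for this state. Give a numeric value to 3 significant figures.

Compute ⟨x⟩ and ⟨x²⟩ separately, then (Δx)² = ⟨x²⟩ − ⟨x⟩².
Gaussian moments (u = x − x₀): ∫u^(2j)·e^(−2αu²) du = (2j−1)!!/(4α)^j · √(π/(2α)), odd powers integrate to 0; here √(π/(2α)) = 0.65782.
Normalization: ∫|Ψ|² dx = 0.65782.
⟨x⟩ = 2.0900 and ⟨x²⟩ = 4.4370.
(Δx)² = 4.4370 − (2.0900)² = 0.068871.

0.0689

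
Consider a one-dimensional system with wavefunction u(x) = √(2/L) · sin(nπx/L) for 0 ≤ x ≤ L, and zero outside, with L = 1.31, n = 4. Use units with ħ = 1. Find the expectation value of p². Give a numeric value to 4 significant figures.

p² u = −ħ² d²u/dx²; ⟨p²⟩ = −ħ² ∫ u*·u'' dx.
d/dx sin(nπx/L) = (nπ/L)·cos(nπx/L) and d²/dx² sin(nπx/L) = −(nπ/L)²·sin(nπx/L); on 0 ≤ x ≤ L, ∫sin²(nπx/L) dx = L/2 and ∫sin(nπx/L)·cos(nπx/L) dx = 0.
⟨p²⟩ = 92.019.

92.02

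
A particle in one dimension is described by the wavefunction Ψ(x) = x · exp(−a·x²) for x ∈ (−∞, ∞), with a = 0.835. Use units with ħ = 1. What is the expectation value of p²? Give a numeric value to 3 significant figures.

p² Ψ = −ħ² d²Ψ/dx²; ⟨p²⟩ = −ħ² ∫ Ψ*·Ψ'' dx / ∫|Ψ|² dx.
Expand each integrand as polynomial × e^(−2ax²) and use ∫x^(2j)·e^(−2ax²) dx = (2j−1)!!/(4a)^j · √(π/(2a)), odd powers → 0; here √(π/(2a)) = 1.3716. Differentiate with the product rule, d/dx e^(−ax²) = −2ax·e^(−ax²).
State is unnormalized: ∫|Ψ|² dx = 0.41065, and ∫Ψ*·(−ħ² Ψ'') dx = 1.0287, so ⟨p²⟩ = 1.0287 / 0.41065.
⟨p²⟩ = 2.5050.

2.51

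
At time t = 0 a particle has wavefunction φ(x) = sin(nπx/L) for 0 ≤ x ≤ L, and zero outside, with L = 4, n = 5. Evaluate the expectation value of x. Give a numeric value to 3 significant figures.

2.00

⟨x⟩ = ∫ x·|φ|² dx / ∫|φ|² dx (integrals over the domain).
With sin²θ = (1 − cos2θ)/2 on 0 ≤ x ≤ L: ∫sin²(nπx/L) dx = L/2, ∫x·sin²(nπx/L) dx = L²/4, ∫x²·sin²(nπx/L) dx = L³·(1/6 − 1/(4n²π²)); higher powers xᵏ the same way, integrating xᵏ·cos(2nπx/L) by parts.
State is unnormalized: ∫|φ|² dx = 2.0000, and ∫φ*·x·φ dx = 4.0000, so ⟨x⟩ = 4.0000 / 2.0000.
⟨x⟩ = 2.0000.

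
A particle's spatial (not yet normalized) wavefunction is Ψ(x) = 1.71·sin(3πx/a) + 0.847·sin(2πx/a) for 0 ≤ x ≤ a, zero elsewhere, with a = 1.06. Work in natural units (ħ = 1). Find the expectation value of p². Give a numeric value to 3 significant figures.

p² Ψ = −ħ² d²Ψ/dx²; ⟨p²⟩ = −ħ² ∫ Ψ*·Ψ'' dx / ∫|Ψ|² dx.
d²/dx² sin(jπx/a) = −(jπ/a)²·sin(jπx/a); on 0 ≤ x ≤ a, ∫sin²(jπx/a) dx = a/2 and ∫sin(jπx/a)·sin(lπx/a) dx = 0 for j ≠ l, so only diagonal terms survive in ∫|Ψ|² and ∫Ψ·Ψ″; ∫Ψ·Ψ′ dx = [Ψ²/2] between the walls = 0.
State is unnormalized: ∫|Ψ|² dx = 1.9300, and ∫Ψ*·(−ħ² Ψ'') dx = 135.88, so ⟨p²⟩ = 135.88 / 1.9300.
⟨p²⟩ = 70.403.

70.4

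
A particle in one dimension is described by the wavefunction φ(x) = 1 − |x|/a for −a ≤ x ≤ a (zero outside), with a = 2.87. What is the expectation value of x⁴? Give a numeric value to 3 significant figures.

⟨x⁴⟩ = ∫ x⁴·|φ|² dx / ∫|φ|² dx (integrals over the domain).
φ is even, so ∫ over [−a, a] = 2∫₀ᵃ with φ = 1 − x/a there: ∫₀ᵃ (1 − x/a)² dx = a/3, ∫₀ᵃ x²(1 − x/a)² dx = a³/30, ∫₀ᵃ x⁴(1 − x/a)² dx = a⁵/105.
State is unnormalized: ∫|φ|² dx = 1.9133, and ∫φ*·x⁴·φ dx = 3.7089, so ⟨x⁴⟩ = 3.7089 / 1.9133.
⟨x⁴⟩ = 1.9385.

1.94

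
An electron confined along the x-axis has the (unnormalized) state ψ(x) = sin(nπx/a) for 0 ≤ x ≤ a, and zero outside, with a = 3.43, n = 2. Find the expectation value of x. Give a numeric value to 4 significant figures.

⟨x⟩ = ∫ x·|ψ|² dx / ∫|ψ|² dx (integrals over the domain).
With sin²θ = (1 − cos2θ)/2 on 0 ≤ x ≤ a: ∫sin²(nπx/a) dx = a/2, ∫x·sin²(nπx/a) dx = a²/4, ∫x²·sin²(nπx/a) dx = a³·(1/6 − 1/(4n²π²)); higher powers xᵏ the same way, integrating xᵏ·cos(2nπx/a) by parts.
State is unnormalized: ∫|ψ|² dx = 1.7150, and ∫ψ*·x·ψ dx = 2.9412, so ⟨x⟩ = 2.9412 / 1.7150.
⟨x⟩ = 1.7150.

1.715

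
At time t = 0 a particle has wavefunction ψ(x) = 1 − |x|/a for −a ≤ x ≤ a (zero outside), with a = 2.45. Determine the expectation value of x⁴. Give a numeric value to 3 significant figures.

⟨x⁴⟩ = ∫ x⁴·|ψ|² dx / ∫|ψ|² dx (integrals over the domain).
ψ is even, so ∫ over [−a, a] = 2∫₀ᵃ with ψ = 1 − x/a there: ∫₀ᵃ (1 − x/a)² dx = a/3, ∫₀ᵃ x²(1 − x/a)² dx = a³/30, ∫₀ᵃ x⁴(1 − x/a)² dx = a⁵/105.
State is unnormalized: ∫|ψ|² dx = 1.6333, and ∫ψ*·x⁴·ψ dx = 1.6814, so ⟨x⁴⟩ = 1.6814 / 1.6333.
⟨x⁴⟩ = 1.0294.

1.03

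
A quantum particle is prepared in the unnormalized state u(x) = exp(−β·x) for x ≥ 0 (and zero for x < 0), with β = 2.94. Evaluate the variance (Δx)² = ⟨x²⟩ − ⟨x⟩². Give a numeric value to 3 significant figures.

0.0289

Compute ⟨x⟩ and ⟨x²⟩ separately, then (Δx)² = ⟨x²⟩ − ⟨x⟩².
Every integrand reduces to terms xʲ·e^(−2βx) on [0, ∞); use ∫₀^∞ xʲ·e^(−2βx) dx = j!/(2β)^(j+1).
Normalization: ∫|u|² dx = 0.17007.
⟨x⟩ = 0.17007 and ⟨x²⟩ = 0.057846.
(Δx)² = 0.057846 − (0.17007)² = 0.028923.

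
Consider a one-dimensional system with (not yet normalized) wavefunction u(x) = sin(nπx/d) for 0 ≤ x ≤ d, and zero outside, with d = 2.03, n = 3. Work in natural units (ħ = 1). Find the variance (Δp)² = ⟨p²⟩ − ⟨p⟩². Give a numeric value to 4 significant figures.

Compute ⟨p⟩ and ⟨p²⟩ separately; (Δp)² = ⟨p²⟩ − ⟨p⟩².
d/dx sin(nπx/d) = (nπ/d)·cos(nπx/d) and d²/dx² sin(nπx/d) = −(nπ/d)²·sin(nπx/d); on 0 ≤ x ≤ d, ∫sin²(nπx/d) dx = d/2 and ∫sin(nπx/d)·cos(nπx/d) dx = 0.
Normalization: ∫|u|² dx = 1.0150.
⟨p⟩ = 0.0000 and ⟨p²⟩ = 21.555.
(Δp)² = 21.555 − (0.0000)² = 21.555.

21.56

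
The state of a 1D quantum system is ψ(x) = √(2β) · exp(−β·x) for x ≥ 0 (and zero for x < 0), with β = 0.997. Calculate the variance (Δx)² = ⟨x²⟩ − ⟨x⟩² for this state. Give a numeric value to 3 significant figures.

Compute ⟨x⟩ and ⟨x²⟩ separately, then (Δx)² = ⟨x²⟩ − ⟨x⟩².
Every integrand reduces to terms xʲ·e^(−2βx) on [0, ∞); use ∫₀^∞ xʲ·e^(−2βx) dx = j!/(2β)^(j+1).
⟨x⟩ = 0.50150 and ⟨x²⟩ = 0.50301.
(Δx)² = 0.50301 − (0.50150)² = 0.25151.

0.252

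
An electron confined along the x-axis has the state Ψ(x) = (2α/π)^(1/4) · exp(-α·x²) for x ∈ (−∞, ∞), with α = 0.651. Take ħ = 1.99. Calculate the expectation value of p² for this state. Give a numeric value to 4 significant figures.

p² Ψ = −ħ² d²Ψ/dx²; ⟨p²⟩ = −ħ² ∫ Ψ*·Ψ'' dx.
Gaussian moments: ∫x^(2j)·e^(−2αx²) dx = (2j−1)!!/(4α)^j · √(π/(2α)), odd powers integrate to 0; here √(π/(2α)) = 1.5534. Derivatives: d/dx e^(−αx²) = −2αx·e^(−αx²), d²/dx² e^(−αx²) = (4α²x² − 2α)·e^(−αx²).
⟨p²⟩ = 2.5780.

2.578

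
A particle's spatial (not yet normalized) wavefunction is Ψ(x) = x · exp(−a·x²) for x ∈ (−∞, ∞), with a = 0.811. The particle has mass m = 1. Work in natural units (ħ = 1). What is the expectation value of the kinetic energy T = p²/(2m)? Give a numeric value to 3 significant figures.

1.22

T = −(ħ²/2m) d²/dx², so ⟨T⟩ = −(ħ²/2m) ∫ Ψ*·Ψ'' dx / ∫|Ψ|² dx; with m = 1.
Expand each integrand as polynomial × e^(−2ax²) and use ∫x^(2j)·e^(−2ax²) dx = (2j−1)!!/(4a)^j · √(π/(2a)), odd powers → 0; here √(π/(2a)) = 1.3917. Differentiate with the product rule, d/dx e^(−ax²) = −2ax·e^(−ax²).
State is unnormalized: ∫|Ψ|² dx = 0.42901, and ∫Ψ*·(−ħ²/2m · Ψ'') dx = 0.52189, so ⟨T⟩ = 0.52189 / 0.42901.
⟨T⟩ = 1.2165.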